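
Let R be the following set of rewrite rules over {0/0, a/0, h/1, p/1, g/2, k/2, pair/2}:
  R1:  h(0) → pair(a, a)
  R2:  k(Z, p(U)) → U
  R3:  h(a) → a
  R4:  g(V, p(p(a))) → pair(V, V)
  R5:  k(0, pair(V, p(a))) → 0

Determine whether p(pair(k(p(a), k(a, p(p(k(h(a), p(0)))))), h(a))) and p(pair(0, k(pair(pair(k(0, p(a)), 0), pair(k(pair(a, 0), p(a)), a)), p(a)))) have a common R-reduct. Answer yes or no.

yes — NF(t₁) = p(pair(0, a)), NF(t₂) = p(pair(0, a))

Reduce t₁ = p(pair(k(p(a), k(a, p(p(k(h(a), p(0)))))), h(a))):
1. p(pair(k(p(a), k(a, p(p(k(h(a), p(0)))))), h(a)))  →  p(pair(k(p(a), p(k(h(a), p(0)))), h(a)))   [R2 at 1.1.2]
2. p(pair(k(p(a), p(k(h(a), p(0)))), h(a)))  →  p(pair(k(h(a), p(0)), h(a)))   [R2 at 1.1]
3. p(pair(k(h(a), p(0)), h(a)))  →  p(pair(0, h(a)))   [R2 at 1.1]
4. p(pair(0, h(a)))  →  p(pair(0, a))   [R3 at 1.2]

Reduce t₂ = p(pair(0, k(pair(pair(k(0, p(a)), 0), pair(k(pair(a, 0), p(a)), a)), p(a)))):
1. p(pair(0, k(pair(pair(k(0, p(a)), 0), pair(k(pair(a, 0), p(a)), a)), p(a))))  →  p(pair(0, a))   [R2 at 1.2]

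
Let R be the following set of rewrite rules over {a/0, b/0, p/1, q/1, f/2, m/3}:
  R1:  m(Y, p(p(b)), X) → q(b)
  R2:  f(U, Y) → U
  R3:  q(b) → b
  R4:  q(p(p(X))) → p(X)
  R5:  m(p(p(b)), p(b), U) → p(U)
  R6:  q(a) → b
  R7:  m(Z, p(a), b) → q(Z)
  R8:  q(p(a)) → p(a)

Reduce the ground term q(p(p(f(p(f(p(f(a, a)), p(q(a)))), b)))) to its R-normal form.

p(p(p(a)))

1. q(p(p(f(p(f(p(f(a, a)), p(q(a)))), b))))  →  p(f(p(f(p(f(a, a)), p(q(a)))), b))   [R4 at ε]
2. p(f(p(f(p(f(a, a)), p(q(a)))), b))  →  p(p(f(p(f(a, a)), p(q(a)))))   [R2 at 1]
3. p(p(f(p(f(a, a)), p(q(a)))))  →  p(p(p(f(a, a))))   [R2 at 1.1]
4. p(p(p(f(a, a))))  →  p(p(p(a)))   [R2 at 1.1.1]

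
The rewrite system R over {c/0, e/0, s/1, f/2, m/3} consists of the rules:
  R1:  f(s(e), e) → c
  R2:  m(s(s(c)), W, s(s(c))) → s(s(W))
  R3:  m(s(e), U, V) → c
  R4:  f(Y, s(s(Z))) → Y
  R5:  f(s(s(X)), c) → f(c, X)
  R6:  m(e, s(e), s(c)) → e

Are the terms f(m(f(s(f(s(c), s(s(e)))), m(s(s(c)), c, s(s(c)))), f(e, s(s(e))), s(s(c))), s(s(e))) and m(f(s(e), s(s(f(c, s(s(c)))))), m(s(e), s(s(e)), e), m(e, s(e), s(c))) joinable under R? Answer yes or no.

no — NF(t₁) = s(s(e)), NF(t₂) = c

Reduce t₁ = f(m(f(s(f(s(c), s(s(e)))), m(s(s(c)), c, s(s(c)))), f(e, s(s(e))), s(s(c))), s(s(e))):
1. f(m(f(s(f(s(c), s(s(e)))), m(s(s(c)), c, s(s(c)))), f(e, s(s(e))), s(s(c))), s(s(e)))  →  m(f(s(f(s(c), s(s(e)))), m(s(s(c)), c, s(s(c)))), f(e, s(s(e))), s(s(c)))   [R4 at ε]
2. m(f(s(f(s(c), s(s(e)))), m(s(s(c)), c, s(s(c)))), f(e, s(s(e))), s(s(c)))  →  m(f(s(s(c)), m(s(s(c)), c, s(s(c)))), f(e, s(s(e))), s(s(c)))   [R4 at 1.1.1]
3. m(f(s(s(c)), m(s(s(c)), c, s(s(c)))), f(e, s(s(e))), s(s(c)))  →  m(f(s(s(c)), s(s(c))), f(e, s(s(e))), s(s(c)))   [R2 at 1.2]
4. m(f(s(s(c)), s(s(c))), f(e, s(s(e))), s(s(c)))  →  m(s(s(c)), f(e, s(s(e))), s(s(c)))   [R4 at 1]
5. m(s(s(c)), f(e, s(s(e))), s(s(c)))  →  s(s(f(e, s(s(e)))))   [R2 at ε]
6. s(s(f(e, s(s(e)))))  →  s(s(e))   [R4 at 1.1]

Reduce t₂ = m(f(s(e), s(s(f(c, s(s(c)))))), m(s(e), s(s(e)), e), m(e, s(e), s(c))):
1. m(f(s(e), s(s(f(c, s(s(c)))))), m(s(e), s(s(e)), e), m(e, s(e), s(c)))  →  m(s(e), m(s(e), s(s(e)), e), m(e, s(e), s(c)))   [R4 at 1]
2. m(s(e), m(s(e), s(s(e)), e), m(e, s(e), s(c)))  →  c   [R3 at ε]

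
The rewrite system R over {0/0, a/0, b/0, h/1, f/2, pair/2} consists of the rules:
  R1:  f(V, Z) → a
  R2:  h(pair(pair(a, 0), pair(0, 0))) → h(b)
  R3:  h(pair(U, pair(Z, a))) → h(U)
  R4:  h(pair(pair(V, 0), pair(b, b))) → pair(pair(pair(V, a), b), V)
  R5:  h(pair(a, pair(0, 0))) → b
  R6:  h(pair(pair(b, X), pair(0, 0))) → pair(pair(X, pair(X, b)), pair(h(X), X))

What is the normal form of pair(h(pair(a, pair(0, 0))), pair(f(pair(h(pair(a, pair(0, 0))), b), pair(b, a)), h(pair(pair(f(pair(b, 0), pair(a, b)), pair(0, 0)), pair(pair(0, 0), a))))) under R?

pair(b, pair(a, b))

1. pair(h(pair(a, pair(0, 0))), pair(f(pair(h(pair(a, pair(0, 0))), b), pair(b, a)), h(pair(pair(f(pair(b, 0), pair(a, b)), pair(0, 0)), pair(pair(0, 0), a)))))  →  pair(b, pair(f(pair(h(pair(a, pair(0, 0))), b), pair(b, a)), h(pair(pair(f(pair(b, 0), pair(a, b)), pair(0, 0)), pair(pair(0, 0), a)))))   [R5 at 1]
2. pair(b, pair(f(pair(h(pair(a, pair(0, 0))), b), pair(b, a)), h(pair(pair(f(pair(b, 0), pair(a, b)), pair(0, 0)), pair(pair(0, 0), a)))))  →  pair(b, pair(a, h(pair(pair(f(pair(b, 0), pair(a, b)), pair(0, 0)), pair(pair(0, 0), a)))))   [R1 at 2.1]
3. pair(b, pair(a, h(pair(pair(f(pair(b, 0), pair(a, b)), pair(0, 0)), pair(pair(0, 0), a)))))  →  pair(b, pair(a, h(pair(f(pair(b, 0), pair(a, b)), pair(0, 0)))))   [R3 at 2.2]
4. pair(b, pair(a, h(pair(f(pair(b, 0), pair(a, b)), pair(0, 0)))))  →  pair(b, pair(a, h(pair(a, pair(0, 0)))))   [R1 at 2.2.1.1]
5. pair(b, pair(a, h(pair(a, pair(0, 0)))))  →  pair(b, pair(a, b))   [R5 at 2.2]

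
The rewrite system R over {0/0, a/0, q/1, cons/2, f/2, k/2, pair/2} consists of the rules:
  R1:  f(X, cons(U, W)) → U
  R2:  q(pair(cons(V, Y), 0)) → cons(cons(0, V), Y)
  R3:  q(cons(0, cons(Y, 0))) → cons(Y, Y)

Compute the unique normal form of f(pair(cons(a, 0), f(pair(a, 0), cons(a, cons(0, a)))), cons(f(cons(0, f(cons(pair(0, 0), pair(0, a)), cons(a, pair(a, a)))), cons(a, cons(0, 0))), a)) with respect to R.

a

1. f(pair(cons(a, 0), f(pair(a, 0), cons(a, cons(0, a)))), cons(f(cons(0, f(cons(pair(0, 0), pair(0, a)), cons(a, pair(a, a)))), cons(a, cons(0, 0))), a))  →  f(cons(0, f(cons(pair(0, 0), pair(0, a)), cons(a, pair(a, a)))), cons(a, cons(0, 0)))   [R1 at ε]
2. f(cons(0, f(cons(pair(0, 0), pair(0, a)), cons(a, pair(a, a)))), cons(a, cons(0, 0)))  →  a   [R1 at ε]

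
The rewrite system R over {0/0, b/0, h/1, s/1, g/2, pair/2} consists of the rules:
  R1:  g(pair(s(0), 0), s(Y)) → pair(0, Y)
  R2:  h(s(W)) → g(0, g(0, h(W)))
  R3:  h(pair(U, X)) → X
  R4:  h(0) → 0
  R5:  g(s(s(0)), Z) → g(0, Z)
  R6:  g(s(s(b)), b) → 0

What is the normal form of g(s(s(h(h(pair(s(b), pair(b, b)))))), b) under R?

1. g(s(s(h(h(pair(s(b), pair(b, b)))))), b)  →  g(s(s(h(pair(b, b)))), b)   [R3 at 1.1.1.1]
2. g(s(s(h(pair(b, b)))), b)  →  g(s(s(b)), b)   [R3 at 1.1.1]
3. g(s(s(b)), b)  →  0   [R6 at ε]

0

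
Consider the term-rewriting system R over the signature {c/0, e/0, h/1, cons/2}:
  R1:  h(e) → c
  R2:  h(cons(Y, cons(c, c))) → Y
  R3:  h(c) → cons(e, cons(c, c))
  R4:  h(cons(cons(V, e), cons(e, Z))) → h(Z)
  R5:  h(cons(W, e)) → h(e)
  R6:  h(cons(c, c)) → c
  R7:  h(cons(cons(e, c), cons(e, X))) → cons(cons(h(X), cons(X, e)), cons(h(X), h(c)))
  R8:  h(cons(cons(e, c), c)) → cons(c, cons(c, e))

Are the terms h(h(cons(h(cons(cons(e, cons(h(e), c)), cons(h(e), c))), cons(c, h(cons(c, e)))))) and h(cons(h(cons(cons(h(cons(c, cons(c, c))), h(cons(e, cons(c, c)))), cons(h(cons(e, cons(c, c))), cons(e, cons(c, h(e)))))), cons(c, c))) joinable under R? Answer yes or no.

Reduce t₁ = h(h(cons(h(cons(cons(e, cons(h(e), c)), cons(h(e), c))), cons(c, h(cons(c, e)))))):
1. h(h(cons(h(cons(cons(e, cons(h(e), c)), cons(h(e), c))), cons(c, h(cons(c, e))))))  →  h(h(cons(h(cons(cons(e, cons(c, c)), cons(h(e), c))), cons(c, h(cons(c, e))))))   [R1 at 1.1.1.1.1.2.1]
2. h(h(cons(h(cons(cons(e, cons(c, c)), cons(h(e), c))), cons(c, h(cons(c, e))))))  →  h(h(cons(h(cons(cons(e, cons(c, c)), cons(c, c))), cons(c, h(cons(c, e))))))   [R1 at 1.1.1.1.2.1]
3. h(h(cons(h(cons(cons(e, cons(c, c)), cons(c, c))), cons(c, h(cons(c, e))))))  →  h(h(cons(cons(e, cons(c, c)), cons(c, h(cons(c, e))))))   [R2 at 1.1.1]
4. h(h(cons(cons(e, cons(c, c)), cons(c, h(cons(c, e))))))  →  h(h(cons(cons(e, cons(c, c)), cons(c, h(e)))))   [R5 at 1.1.2.2]
5. h(h(cons(cons(e, cons(c, c)), cons(c, h(e)))))  →  h(h(cons(cons(e, cons(c, c)), cons(c, c))))   [R1 at 1.1.2.2]
6. h(h(cons(cons(e, cons(c, c)), cons(c, c))))  →  h(cons(e, cons(c, c)))   [R2 at 1]
7. h(cons(e, cons(c, c)))  →  e   [R2 at ε]

Reduce t₂ = h(cons(h(cons(cons(h(cons(c, cons(c, c))), h(cons(e, cons(c, c)))), cons(h(cons(e, cons(c, c))), cons(e, cons(c, h(e)))))), cons(c, c))):
1. h(cons(h(cons(cons(h(cons(c, cons(c, c))), h(cons(e, cons(c, c)))), cons(h(cons(e, cons(c, c))), cons(e, cons(c, h(e)))))), cons(c, c)))  →  h(cons(cons(h(cons(c, cons(c, c))), h(cons(e, cons(c, c)))), cons(h(cons(e, cons(c, c))), cons(e, cons(c, h(e))))))   [R2 at ε]
2. h(cons(cons(h(cons(c, cons(c, c))), h(cons(e, cons(c, c)))), cons(h(cons(e, cons(c, c))), cons(e, cons(c, h(e))))))  →  h(cons(cons(c, h(cons(e, cons(c, c)))), cons(h(cons(e, cons(c, c))), cons(e, cons(c, h(e))))))   [R2 at 1.1.1]
3. h(cons(cons(c, h(cons(e, cons(c, c)))), cons(h(cons(e, cons(c, c))), cons(e, cons(c, h(e))))))  →  h(cons(cons(c, e), cons(h(cons(e, cons(c, c))), cons(e, cons(c, h(e))))))   [R2 at 1.1.2]
4. h(cons(cons(c, e), cons(h(cons(e, cons(c, c))), cons(e, cons(c, h(e))))))  →  h(cons(cons(c, e), cons(e, cons(e, cons(c, h(e))))))   [R2 at 1.2.1]
5. h(cons(cons(c, e), cons(e, cons(e, cons(c, h(e))))))  →  h(cons(e, cons(c, h(e))))   [R4 at ε]
6. h(cons(e, cons(c, h(e))))  →  h(cons(e, cons(c, c)))   [R1 at 1.2.2]
7. h(cons(e, cons(c, c)))  →  e   [R2 at ε]

yes — NF(t₁) = e, NF(t₂) = e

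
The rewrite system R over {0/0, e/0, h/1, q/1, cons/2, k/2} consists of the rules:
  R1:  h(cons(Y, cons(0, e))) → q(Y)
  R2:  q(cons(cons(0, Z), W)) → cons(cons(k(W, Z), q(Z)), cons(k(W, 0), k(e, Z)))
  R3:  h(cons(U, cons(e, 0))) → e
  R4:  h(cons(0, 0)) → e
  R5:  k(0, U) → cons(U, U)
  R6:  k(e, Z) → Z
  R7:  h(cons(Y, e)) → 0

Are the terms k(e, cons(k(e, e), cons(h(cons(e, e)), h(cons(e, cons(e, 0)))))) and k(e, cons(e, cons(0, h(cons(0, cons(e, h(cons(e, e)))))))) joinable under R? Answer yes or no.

yes — NF(t₁) = cons(e, cons(0, e)), NF(t₂) = cons(e, cons(0, e))

Reduce t₁ = k(e, cons(k(e, e), cons(h(cons(e, e)), h(cons(e, cons(e, 0)))))):
1. k(e, cons(k(e, e), cons(h(cons(e, e)), h(cons(e, cons(e, 0))))))  →  cons(k(e, e), cons(h(cons(e, e)), h(cons(e, cons(e, 0)))))   [R6 at ε]
2. cons(k(e, e), cons(h(cons(e, e)), h(cons(e, cons(e, 0)))))  →  cons(e, cons(h(cons(e, e)), h(cons(e, cons(e, 0)))))   [R6 at 1]
3. cons(e, cons(h(cons(e, e)), h(cons(e, cons(e, 0)))))  →  cons(e, cons(0, h(cons(e, cons(e, 0)))))   [R7 at 2.1]
4. cons(e, cons(0, h(cons(e, cons(e, 0)))))  →  cons(e, cons(0, e))   [R3 at 2.2]

Reduce t₂ = k(e, cons(e, cons(0, h(cons(0, cons(e, h(cons(e, e)))))))):
1. k(e, cons(e, cons(0, h(cons(0, cons(e, h(cons(e, e))))))))  →  cons(e, cons(0, h(cons(0, cons(e, h(cons(e, e)))))))   [R6 at ε]
2. cons(e, cons(0, h(cons(0, cons(e, h(cons(e, e)))))))  →  cons(e, cons(0, h(cons(0, cons(e, 0)))))   [R7 at 2.2.1.2.2]
3. cons(e, cons(0, h(cons(0, cons(e, 0)))))  →  cons(e, cons(0, e))   [R3 at 2.2]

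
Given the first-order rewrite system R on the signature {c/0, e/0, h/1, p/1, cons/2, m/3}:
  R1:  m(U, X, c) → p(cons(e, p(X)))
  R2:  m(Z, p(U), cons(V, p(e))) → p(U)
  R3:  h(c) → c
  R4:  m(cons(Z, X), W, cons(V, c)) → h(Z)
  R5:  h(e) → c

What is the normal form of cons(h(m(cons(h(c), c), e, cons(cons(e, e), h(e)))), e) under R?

1. cons(h(m(cons(h(c), c), e, cons(cons(e, e), h(e)))), e)  →  cons(h(m(cons(c, c), e, cons(cons(e, e), h(e)))), e)   [R3 at 1.1.1.1]
2. cons(h(m(cons(c, c), e, cons(cons(e, e), h(e)))), e)  →  cons(h(m(cons(c, c), e, cons(cons(e, e), c))), e)   [R5 at 1.1.3.2]
3. cons(h(m(cons(c, c), e, cons(cons(e, e), c))), e)  →  cons(h(h(c)), e)   [R4 at 1.1]
4. cons(h(h(c)), e)  →  cons(h(c), e)   [R3 at 1.1]
5. cons(h(c), e)  →  cons(c, e)   [R3 at 1]

cons(c, e)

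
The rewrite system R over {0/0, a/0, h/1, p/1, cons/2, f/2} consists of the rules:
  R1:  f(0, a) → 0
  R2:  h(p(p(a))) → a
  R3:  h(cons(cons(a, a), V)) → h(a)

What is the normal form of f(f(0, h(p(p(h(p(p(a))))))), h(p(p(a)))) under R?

1. f(f(0, h(p(p(h(p(p(a))))))), h(p(p(a))))  →  f(f(0, h(p(p(a)))), h(p(p(a))))   [R2 at 1.2.1.1.1]
2. f(f(0, h(p(p(a)))), h(p(p(a))))  →  f(f(0, a), h(p(p(a))))   [R2 at 1.2]
3. f(f(0, a), h(p(p(a))))  →  f(0, h(p(p(a))))   [R1 at 1]
4. f(0, h(p(p(a))))  →  f(0, a)   [R2 at 2]
5. f(0, a)  →  0   [R1 at ε]

0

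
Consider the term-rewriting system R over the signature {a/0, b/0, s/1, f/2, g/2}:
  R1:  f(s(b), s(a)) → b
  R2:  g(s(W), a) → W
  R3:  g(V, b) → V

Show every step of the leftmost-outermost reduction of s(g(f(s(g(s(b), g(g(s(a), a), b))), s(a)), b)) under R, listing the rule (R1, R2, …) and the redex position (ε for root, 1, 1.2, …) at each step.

1. s(g(f(s(g(s(b), g(g(s(a), a), b))), s(a)), b))  →  s(f(s(g(s(b), g(g(s(a), a), b))), s(a)))   [R3 at 1]
2. s(f(s(g(s(b), g(g(s(a), a), b))), s(a)))  →  s(f(s(g(s(b), g(s(a), a))), s(a)))   [R3 at 1.1.1.2]
3. s(f(s(g(s(b), g(s(a), a))), s(a)))  →  s(f(s(g(s(b), a)), s(a)))   [R2 at 1.1.1.2]
4. s(f(s(g(s(b), a)), s(a)))  →  s(f(s(b), s(a)))   [R2 at 1.1.1]
5. s(f(s(b), s(a)))  →  s(b)   [R1 at 1]

s(b)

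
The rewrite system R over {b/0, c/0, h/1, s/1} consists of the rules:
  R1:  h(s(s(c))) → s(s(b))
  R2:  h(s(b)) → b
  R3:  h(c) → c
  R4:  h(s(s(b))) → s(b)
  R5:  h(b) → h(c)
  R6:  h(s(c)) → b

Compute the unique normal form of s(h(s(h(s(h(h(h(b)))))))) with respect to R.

s(b)

1. s(h(s(h(s(h(h(h(b))))))))  →  s(h(s(h(s(h(h(h(c))))))))   [R5 at 1.1.1.1.1.1.1]
2. s(h(s(h(s(h(h(h(c))))))))  →  s(h(s(h(s(h(h(c)))))))   [R3 at 1.1.1.1.1.1.1]
3. s(h(s(h(s(h(h(c)))))))  →  s(h(s(h(s(h(c))))))   [R3 at 1.1.1.1.1.1]
4. s(h(s(h(s(h(c))))))  →  s(h(s(h(s(c)))))   [R3 at 1.1.1.1.1]
5. s(h(s(h(s(c)))))  →  s(h(s(b)))   [R6 at 1.1.1]
6. s(h(s(b)))  →  s(b)   [R2 at 1]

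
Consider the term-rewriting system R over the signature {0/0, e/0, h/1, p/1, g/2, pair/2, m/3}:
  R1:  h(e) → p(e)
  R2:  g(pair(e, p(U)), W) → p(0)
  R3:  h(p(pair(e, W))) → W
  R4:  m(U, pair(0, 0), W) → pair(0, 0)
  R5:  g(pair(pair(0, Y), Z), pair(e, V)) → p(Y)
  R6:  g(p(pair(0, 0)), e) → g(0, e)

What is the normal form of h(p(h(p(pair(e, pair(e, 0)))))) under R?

0

1. h(p(h(p(pair(e, pair(e, 0))))))  →  h(p(pair(e, 0)))   [R3 at 1.1]
2. h(p(pair(e, 0)))  →  0   [R3 at ε]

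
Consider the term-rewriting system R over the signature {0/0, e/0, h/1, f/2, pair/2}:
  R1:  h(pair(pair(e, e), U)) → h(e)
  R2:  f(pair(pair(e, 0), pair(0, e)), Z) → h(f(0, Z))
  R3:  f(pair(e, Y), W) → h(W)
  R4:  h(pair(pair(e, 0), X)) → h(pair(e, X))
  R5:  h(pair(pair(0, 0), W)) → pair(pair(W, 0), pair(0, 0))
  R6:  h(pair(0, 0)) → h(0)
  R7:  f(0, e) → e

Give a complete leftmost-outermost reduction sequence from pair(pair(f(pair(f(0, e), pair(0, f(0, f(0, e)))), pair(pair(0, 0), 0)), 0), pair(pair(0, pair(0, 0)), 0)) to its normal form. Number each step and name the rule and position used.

pair(pair(pair(pair(0, 0), pair(0, 0)), 0), pair(pair(0, pair(0, 0)), 0))

1. pair(pair(f(pair(f(0, e), pair(0, f(0, f(0, e)))), pair(pair(0, 0), 0)), 0), pair(pair(0, pair(0, 0)), 0))  →  pair(pair(f(pair(e, pair(0, f(0, f(0, e)))), pair(pair(0, 0), 0)), 0), pair(pair(0, pair(0, 0)), 0))   [R7 at 1.1.1.1]
2. pair(pair(f(pair(e, pair(0, f(0, f(0, e)))), pair(pair(0, 0), 0)), 0), pair(pair(0, pair(0, 0)), 0))  →  pair(pair(h(pair(pair(0, 0), 0)), 0), pair(pair(0, pair(0, 0)), 0))   [R3 at 1.1]
3. pair(pair(h(pair(pair(0, 0), 0)), 0), pair(pair(0, pair(0, 0)), 0))  →  pair(pair(pair(pair(0, 0), pair(0, 0)), 0), pair(pair(0, pair(0, 0)), 0))   [R5 at 1.1]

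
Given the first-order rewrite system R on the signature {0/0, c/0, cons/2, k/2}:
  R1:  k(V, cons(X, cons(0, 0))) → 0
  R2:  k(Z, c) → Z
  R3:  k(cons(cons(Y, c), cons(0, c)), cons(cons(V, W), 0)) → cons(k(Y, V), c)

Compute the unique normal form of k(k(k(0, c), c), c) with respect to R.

0

1. k(k(k(0, c), c), c)  →  k(k(0, c), c)   [R2 at ε]
2. k(k(0, c), c)  →  k(0, c)   [R2 at ε]
3. k(0, c)  →  0   [R2 at ε]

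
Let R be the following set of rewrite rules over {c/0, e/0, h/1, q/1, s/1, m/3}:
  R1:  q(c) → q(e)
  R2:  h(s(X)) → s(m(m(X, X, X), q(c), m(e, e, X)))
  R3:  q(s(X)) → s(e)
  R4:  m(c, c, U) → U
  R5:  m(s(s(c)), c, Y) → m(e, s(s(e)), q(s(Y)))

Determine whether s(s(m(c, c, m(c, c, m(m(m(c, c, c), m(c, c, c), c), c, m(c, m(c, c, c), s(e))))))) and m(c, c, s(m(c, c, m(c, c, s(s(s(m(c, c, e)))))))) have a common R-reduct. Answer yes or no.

Reduce t₁ = s(s(m(c, c, m(c, c, m(m(m(c, c, c), m(c, c, c), c), c, m(c, m(c, c, c), s(e))))))):
1. s(s(m(c, c, m(c, c, m(m(m(c, c, c), m(c, c, c), c), c, m(c, m(c, c, c), s(e)))))))  →  s(s(m(c, c, m(m(m(c, c, c), m(c, c, c), c), c, m(c, m(c, c, c), s(e))))))   [R4 at 1.1]
2. s(s(m(c, c, m(m(m(c, c, c), m(c, c, c), c), c, m(c, m(c, c, c), s(e))))))  →  s(s(m(m(m(c, c, c), m(c, c, c), c), c, m(c, m(c, c, c), s(e)))))   [R4 at 1.1]
3. s(s(m(m(m(c, c, c), m(c, c, c), c), c, m(c, m(c, c, c), s(e)))))  →  s(s(m(m(c, m(c, c, c), c), c, m(c, m(c, c, c), s(e)))))   [R4 at 1.1.1.1]
4. s(s(m(m(c, m(c, c, c), c), c, m(c, m(c, c, c), s(e)))))  →  s(s(m(m(c, c, c), c, m(c, m(c, c, c), s(e)))))   [R4 at 1.1.1.2]
5. s(s(m(m(c, c, c), c, m(c, m(c, c, c), s(e)))))  →  s(s(m(c, c, m(c, m(c, c, c), s(e)))))   [R4 at 1.1.1]
6. s(s(m(c, c, m(c, m(c, c, c), s(e)))))  →  s(s(m(c, m(c, c, c), s(e))))   [R4 at 1.1]
7. s(s(m(c, m(c, c, c), s(e))))  →  s(s(m(c, c, s(e))))   [R4 at 1.1.2]
8. s(s(m(c, c, s(e))))  →  s(s(s(e)))   [R4 at 1.1]

Reduce t₂ = m(c, c, s(m(c, c, m(c, c, s(s(s(m(c, c, e)))))))):
1. m(c, c, s(m(c, c, m(c, c, s(s(s(m(c, c, e))))))))  →  s(m(c, c, m(c, c, s(s(s(m(c, c, e)))))))   [R4 at ε]
2. s(m(c, c, m(c, c, s(s(s(m(c, c, e)))))))  →  s(m(c, c, s(s(s(m(c, c, e))))))   [R4 at 1]
3. s(m(c, c, s(s(s(m(c, c, e))))))  →  s(s(s(s(m(c, c, e)))))   [R4 at 1]
4. s(s(s(s(m(c, c, e)))))  →  s(s(s(s(e))))   [R4 at 1.1.1.1]

no — NF(t₁) = s(s(s(e))), NF(t₂) = s(s(s(s(e))))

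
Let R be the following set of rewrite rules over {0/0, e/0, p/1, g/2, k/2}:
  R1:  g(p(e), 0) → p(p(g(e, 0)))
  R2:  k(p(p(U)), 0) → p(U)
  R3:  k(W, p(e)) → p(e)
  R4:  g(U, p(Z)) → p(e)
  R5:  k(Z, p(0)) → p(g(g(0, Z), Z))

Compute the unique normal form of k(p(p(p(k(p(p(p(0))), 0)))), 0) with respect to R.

p(p(p(p(0))))

1. k(p(p(p(k(p(p(p(0))), 0)))), 0)  →  p(p(k(p(p(p(0))), 0)))   [R2 at ε]
2. p(p(k(p(p(p(0))), 0)))  →  p(p(p(p(0))))   [R2 at 1.1]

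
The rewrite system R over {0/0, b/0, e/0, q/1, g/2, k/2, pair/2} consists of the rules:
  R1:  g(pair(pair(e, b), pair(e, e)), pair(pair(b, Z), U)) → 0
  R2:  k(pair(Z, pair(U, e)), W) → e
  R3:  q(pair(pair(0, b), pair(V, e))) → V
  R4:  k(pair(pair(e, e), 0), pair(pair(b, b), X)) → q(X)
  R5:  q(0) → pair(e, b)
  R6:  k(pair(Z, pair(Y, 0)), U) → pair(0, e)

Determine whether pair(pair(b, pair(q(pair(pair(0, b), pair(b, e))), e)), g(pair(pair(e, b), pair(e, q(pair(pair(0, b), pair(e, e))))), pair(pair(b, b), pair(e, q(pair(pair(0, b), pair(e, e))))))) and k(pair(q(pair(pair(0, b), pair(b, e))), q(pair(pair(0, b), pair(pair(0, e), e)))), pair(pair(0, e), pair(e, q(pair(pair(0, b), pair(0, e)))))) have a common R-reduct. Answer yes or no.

Reduce t₁ = pair(pair(b, pair(q(pair(pair(0, b), pair(b, e))), e)), g(pair(pair(e, b), pair(e, q(pair(pair(0, b), pair(e, e))))), pair(pair(b, b), pair(e, q(pair(pair(0, b), pair(e, e))))))):
1. pair(pair(b, pair(q(pair(pair(0, b), pair(b, e))), e)), g(pair(pair(e, b), pair(e, q(pair(pair(0, b), pair(e, e))))), pair(pair(b, b), pair(e, q(pair(pair(0, b), pair(e, e)))))))  →  pair(pair(b, pair(b, e)), g(pair(pair(e, b), pair(e, q(pair(pair(0, b), pair(e, e))))), pair(pair(b, b), pair(e, q(pair(pair(0, b), pair(e, e)))))))   [R3 at 1.2.1]
2. pair(pair(b, pair(b, e)), g(pair(pair(e, b), pair(e, q(pair(pair(0, b), pair(e, e))))), pair(pair(b, b), pair(e, q(pair(pair(0, b), pair(e, e)))))))  →  pair(pair(b, pair(b, e)), g(pair(pair(e, b), pair(e, e)), pair(pair(b, b), pair(e, q(pair(pair(0, b), pair(e, e)))))))   [R3 at 2.1.2.2]
3. pair(pair(b, pair(b, e)), g(pair(pair(e, b), pair(e, e)), pair(pair(b, b), pair(e, q(pair(pair(0, b), pair(e, e)))))))  →  pair(pair(b, pair(b, e)), 0)   [R1 at 2]

Reduce t₂ = k(pair(q(pair(pair(0, b), pair(b, e))), q(pair(pair(0, b), pair(pair(0, e), e)))), pair(pair(0, e), pair(e, q(pair(pair(0, b), pair(0, e)))))):
1. k(pair(q(pair(pair(0, b), pair(b, e))), q(pair(pair(0, b), pair(pair(0, e), e)))), pair(pair(0, e), pair(e, q(pair(pair(0, b), pair(0, e))))))  →  k(pair(b, q(pair(pair(0, b), pair(pair(0, e), e)))), pair(pair(0, e), pair(e, q(pair(pair(0, b), pair(0, e))))))   [R3 at 1.1]
2. k(pair(b, q(pair(pair(0, b), pair(pair(0, e), e)))), pair(pair(0, e), pair(e, q(pair(pair(0, b), pair(0, e))))))  →  k(pair(b, pair(0, e)), pair(pair(0, e), pair(e, q(pair(pair(0, b), pair(0, e))))))   [R3 at 1.2]
3. k(pair(b, pair(0, e)), pair(pair(0, e), pair(e, q(pair(pair(0, b), pair(0, e))))))  →  e   [R2 at ε]

no — NF(t₁) = pair(pair(b, pair(b, e)), 0), NF(t₂) = e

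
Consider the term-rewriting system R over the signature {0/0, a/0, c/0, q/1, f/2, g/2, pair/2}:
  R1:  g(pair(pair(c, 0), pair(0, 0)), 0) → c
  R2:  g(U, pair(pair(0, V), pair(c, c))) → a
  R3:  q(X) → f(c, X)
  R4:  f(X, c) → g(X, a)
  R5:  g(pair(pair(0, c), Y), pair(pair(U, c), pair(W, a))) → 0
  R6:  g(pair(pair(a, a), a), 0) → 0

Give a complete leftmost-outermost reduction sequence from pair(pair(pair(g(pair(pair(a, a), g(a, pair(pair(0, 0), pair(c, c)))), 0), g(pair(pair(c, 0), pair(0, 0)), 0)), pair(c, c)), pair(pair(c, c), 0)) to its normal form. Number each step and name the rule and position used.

pair(pair(pair(0, c), pair(c, c)), pair(pair(c, c), 0))

1. pair(pair(pair(g(pair(pair(a, a), g(a, pair(pair(0, 0), pair(c, c)))), 0), g(pair(pair(c, 0), pair(0, 0)), 0)), pair(c, c)), pair(pair(c, c), 0))  →  pair(pair(pair(g(pair(pair(a, a), a), 0), g(pair(pair(c, 0), pair(0, 0)), 0)), pair(c, c)), pair(pair(c, c), 0))   [R2 at 1.1.1.1.2]
2. pair(pair(pair(g(pair(pair(a, a), a), 0), g(pair(pair(c, 0), pair(0, 0)), 0)), pair(c, c)), pair(pair(c, c), 0))  →  pair(pair(pair(0, g(pair(pair(c, 0), pair(0, 0)), 0)), pair(c, c)), pair(pair(c, c), 0))   [R6 at 1.1.1]
3. pair(pair(pair(0, g(pair(pair(c, 0), pair(0, 0)), 0)), pair(c, c)), pair(pair(c, c), 0))  →  pair(pair(pair(0, c), pair(c, c)), pair(pair(c, c), 0))   [R1 at 1.1.2]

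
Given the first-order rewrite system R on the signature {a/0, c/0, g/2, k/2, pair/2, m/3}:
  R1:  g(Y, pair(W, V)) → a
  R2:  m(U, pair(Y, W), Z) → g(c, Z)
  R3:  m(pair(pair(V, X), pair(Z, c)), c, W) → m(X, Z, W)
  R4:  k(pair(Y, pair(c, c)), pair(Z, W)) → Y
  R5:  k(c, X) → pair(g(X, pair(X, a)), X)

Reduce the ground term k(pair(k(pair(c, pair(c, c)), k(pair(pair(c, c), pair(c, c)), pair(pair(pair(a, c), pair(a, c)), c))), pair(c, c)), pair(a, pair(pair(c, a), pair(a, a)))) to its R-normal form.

c

1. k(pair(k(pair(c, pair(c, c)), k(pair(pair(c, c), pair(c, c)), pair(pair(pair(a, c), pair(a, c)), c))), pair(c, c)), pair(a, pair(pair(c, a), pair(a, a))))  →  k(pair(c, pair(c, c)), k(pair(pair(c, c), pair(c, c)), pair(pair(pair(a, c), pair(a, c)), c)))   [R4 at ε]
2. k(pair(c, pair(c, c)), k(pair(pair(c, c), pair(c, c)), pair(pair(pair(a, c), pair(a, c)), c)))  →  k(pair(c, pair(c, c)), pair(c, c))   [R4 at 2]
3. k(pair(c, pair(c, c)), pair(c, c))  →  c   [R4 at ε]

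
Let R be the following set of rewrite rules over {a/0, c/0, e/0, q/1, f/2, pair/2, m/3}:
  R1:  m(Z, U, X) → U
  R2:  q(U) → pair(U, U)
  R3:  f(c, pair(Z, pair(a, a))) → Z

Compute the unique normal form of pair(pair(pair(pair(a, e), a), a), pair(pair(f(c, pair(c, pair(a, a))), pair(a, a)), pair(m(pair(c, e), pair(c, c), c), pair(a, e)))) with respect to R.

pair(pair(pair(pair(a, e), a), a), pair(pair(c, pair(a, a)), pair(pair(c, c), pair(a, e))))

1. pair(pair(pair(pair(a, e), a), a), pair(pair(f(c, pair(c, pair(a, a))), pair(a, a)), pair(m(pair(c, e), pair(c, c), c), pair(a, e))))  →  pair(pair(pair(pair(a, e), a), a), pair(pair(c, pair(a, a)), pair(m(pair(c, e), pair(c, c), c), pair(a, e))))   [R3 at 2.1.1]
2. pair(pair(pair(pair(a, e), a), a), pair(pair(c, pair(a, a)), pair(m(pair(c, e), pair(c, c), c), pair(a, e))))  →  pair(pair(pair(pair(a, e), a), a), pair(pair(c, pair(a, a)), pair(pair(c, c), pair(a, e))))   [R1 at 2.2.1]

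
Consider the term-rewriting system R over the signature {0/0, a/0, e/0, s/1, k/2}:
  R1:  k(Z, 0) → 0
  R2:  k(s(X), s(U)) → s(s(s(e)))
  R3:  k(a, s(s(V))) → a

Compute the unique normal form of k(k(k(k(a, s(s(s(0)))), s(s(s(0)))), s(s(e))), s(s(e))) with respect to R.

1. k(k(k(k(a, s(s(s(0)))), s(s(s(0)))), s(s(e))), s(s(e)))  →  k(k(k(a, s(s(s(0)))), s(s(e))), s(s(e)))   [R3 at 1.1.1]
2. k(k(k(a, s(s(s(0)))), s(s(e))), s(s(e)))  →  k(k(a, s(s(e))), s(s(e)))   [R3 at 1.1]
3. k(k(a, s(s(e))), s(s(e)))  →  k(a, s(s(e)))   [R3 at 1]
4. k(a, s(s(e)))  →  a   [R3 at ε]

a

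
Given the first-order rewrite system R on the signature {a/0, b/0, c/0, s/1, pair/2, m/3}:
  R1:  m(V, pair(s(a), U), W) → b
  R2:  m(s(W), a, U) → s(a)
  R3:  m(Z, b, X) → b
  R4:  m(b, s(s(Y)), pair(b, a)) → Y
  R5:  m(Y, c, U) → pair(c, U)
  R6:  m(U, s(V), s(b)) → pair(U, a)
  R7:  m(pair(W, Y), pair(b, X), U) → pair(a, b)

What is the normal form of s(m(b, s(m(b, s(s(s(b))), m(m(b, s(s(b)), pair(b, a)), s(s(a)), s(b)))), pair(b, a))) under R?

s(b)

1. s(m(b, s(m(b, s(s(s(b))), m(m(b, s(s(b)), pair(b, a)), s(s(a)), s(b)))), pair(b, a)))  →  s(m(b, s(m(b, s(s(s(b))), pair(m(b, s(s(b)), pair(b, a)), a))), pair(b, a)))   [R6 at 1.2.1.3]
2. s(m(b, s(m(b, s(s(s(b))), pair(m(b, s(s(b)), pair(b, a)), a))), pair(b, a)))  →  s(m(b, s(m(b, s(s(s(b))), pair(b, a))), pair(b, a)))   [R4 at 1.2.1.3.1]
3. s(m(b, s(m(b, s(s(s(b))), pair(b, a))), pair(b, a)))  →  s(m(b, s(s(b)), pair(b, a)))   [R4 at 1.2.1]
4. s(m(b, s(s(b)), pair(b, a)))  →  s(b)   [R4 at 1]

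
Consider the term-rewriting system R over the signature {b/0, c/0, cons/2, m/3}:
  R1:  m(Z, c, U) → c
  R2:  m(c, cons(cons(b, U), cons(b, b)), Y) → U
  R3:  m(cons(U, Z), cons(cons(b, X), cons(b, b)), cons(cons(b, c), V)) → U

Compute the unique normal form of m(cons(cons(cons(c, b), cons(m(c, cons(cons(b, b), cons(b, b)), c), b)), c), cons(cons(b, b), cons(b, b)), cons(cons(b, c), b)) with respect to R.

1. m(cons(cons(cons(c, b), cons(m(c, cons(cons(b, b), cons(b, b)), c), b)), c), cons(cons(b, b), cons(b, b)), cons(cons(b, c), b))  →  cons(cons(c, b), cons(m(c, cons(cons(b, b), cons(b, b)), c), b))   [R3 at ε]
2. cons(cons(c, b), cons(m(c, cons(cons(b, b), cons(b, b)), c), b))  →  cons(cons(c, b), cons(b, b))   [R2 at 2.1]

cons(cons(c, b), cons(b, b))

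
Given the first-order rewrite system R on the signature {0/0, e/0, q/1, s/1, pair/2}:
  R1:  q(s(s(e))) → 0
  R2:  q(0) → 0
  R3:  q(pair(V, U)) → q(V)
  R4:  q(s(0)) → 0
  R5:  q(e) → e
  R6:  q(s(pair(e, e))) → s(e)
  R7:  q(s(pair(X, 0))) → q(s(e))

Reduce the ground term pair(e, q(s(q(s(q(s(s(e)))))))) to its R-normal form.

1. pair(e, q(s(q(s(q(s(s(e))))))))  →  pair(e, q(s(q(s(0)))))   [R1 at 2.1.1.1.1]
2. pair(e, q(s(q(s(0)))))  →  pair(e, q(s(0)))   [R4 at 2.1.1]
3. pair(e, q(s(0)))  →  pair(e, 0)   [R4 at 2]

pair(e, 0)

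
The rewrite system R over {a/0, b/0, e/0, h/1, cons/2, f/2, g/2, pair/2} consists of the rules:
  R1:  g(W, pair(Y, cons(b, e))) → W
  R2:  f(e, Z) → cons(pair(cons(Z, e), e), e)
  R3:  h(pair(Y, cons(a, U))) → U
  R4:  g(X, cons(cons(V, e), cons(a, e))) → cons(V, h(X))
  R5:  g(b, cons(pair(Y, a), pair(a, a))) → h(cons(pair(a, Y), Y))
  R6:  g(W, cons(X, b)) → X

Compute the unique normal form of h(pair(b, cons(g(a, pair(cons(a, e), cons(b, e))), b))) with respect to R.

b

1. h(pair(b, cons(g(a, pair(cons(a, e), cons(b, e))), b)))  →  h(pair(b, cons(a, b)))   [R1 at 1.2.1]
2. h(pair(b, cons(a, b)))  →  b   [R3 at ε]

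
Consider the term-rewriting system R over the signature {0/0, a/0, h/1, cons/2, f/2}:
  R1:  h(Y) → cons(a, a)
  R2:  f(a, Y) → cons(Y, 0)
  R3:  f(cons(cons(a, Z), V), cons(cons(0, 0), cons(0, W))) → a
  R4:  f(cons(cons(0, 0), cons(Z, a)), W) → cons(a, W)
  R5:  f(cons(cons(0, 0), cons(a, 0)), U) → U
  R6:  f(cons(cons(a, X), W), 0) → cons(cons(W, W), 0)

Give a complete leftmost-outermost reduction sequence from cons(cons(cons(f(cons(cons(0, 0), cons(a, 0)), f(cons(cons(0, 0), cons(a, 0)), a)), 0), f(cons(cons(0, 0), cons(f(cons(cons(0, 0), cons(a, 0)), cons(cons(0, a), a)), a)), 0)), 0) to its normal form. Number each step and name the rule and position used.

1. cons(cons(cons(f(cons(cons(0, 0), cons(a, 0)), f(cons(cons(0, 0), cons(a, 0)), a)), 0), f(cons(cons(0, 0), cons(f(cons(cons(0, 0), cons(a, 0)), cons(cons(0, a), a)), a)), 0)), 0)  →  cons(cons(cons(f(cons(cons(0, 0), cons(a, 0)), a), 0), f(cons(cons(0, 0), cons(f(cons(cons(0, 0), cons(a, 0)), cons(cons(0, a), a)), a)), 0)), 0)   [R5 at 1.1.1]
2. cons(cons(cons(f(cons(cons(0, 0), cons(a, 0)), a), 0), f(cons(cons(0, 0), cons(f(cons(cons(0, 0), cons(a, 0)), cons(cons(0, a), a)), a)), 0)), 0)  →  cons(cons(cons(a, 0), f(cons(cons(0, 0), cons(f(cons(cons(0, 0), cons(a, 0)), cons(cons(0, a), a)), a)), 0)), 0)   [R5 at 1.1.1]
3. cons(cons(cons(a, 0), f(cons(cons(0, 0), cons(f(cons(cons(0, 0), cons(a, 0)), cons(cons(0, a), a)), a)), 0)), 0)  →  cons(cons(cons(a, 0), cons(a, 0)), 0)   [R4 at 1.2]

cons(cons(cons(a, 0), cons(a, 0)), 0)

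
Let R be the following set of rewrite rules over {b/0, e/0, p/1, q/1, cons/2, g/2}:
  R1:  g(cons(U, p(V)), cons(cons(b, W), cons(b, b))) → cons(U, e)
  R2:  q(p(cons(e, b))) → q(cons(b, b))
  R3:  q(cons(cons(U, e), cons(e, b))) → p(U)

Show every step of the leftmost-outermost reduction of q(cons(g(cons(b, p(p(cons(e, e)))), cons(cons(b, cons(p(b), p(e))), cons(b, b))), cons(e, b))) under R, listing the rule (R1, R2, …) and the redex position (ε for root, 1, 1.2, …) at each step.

1. q(cons(g(cons(b, p(p(cons(e, e)))), cons(cons(b, cons(p(b), p(e))), cons(b, b))), cons(e, b)))  →  q(cons(cons(b, e), cons(e, b)))   [R1 at 1.1]
2. q(cons(cons(b, e), cons(e, b)))  →  p(b)   [R3 at ε]

p(b)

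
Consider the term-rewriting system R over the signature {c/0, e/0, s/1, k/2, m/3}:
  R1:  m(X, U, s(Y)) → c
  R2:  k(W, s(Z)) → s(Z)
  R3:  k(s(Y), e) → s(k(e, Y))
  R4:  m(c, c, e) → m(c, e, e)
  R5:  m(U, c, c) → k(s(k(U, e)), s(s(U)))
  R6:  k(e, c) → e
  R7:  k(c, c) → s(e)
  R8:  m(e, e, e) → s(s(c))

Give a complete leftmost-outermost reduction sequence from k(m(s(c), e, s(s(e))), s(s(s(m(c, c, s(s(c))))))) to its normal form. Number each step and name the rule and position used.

1. k(m(s(c), e, s(s(e))), s(s(s(m(c, c, s(s(c)))))))  →  s(s(s(m(c, c, s(s(c))))))   [R2 at ε]
2. s(s(s(m(c, c, s(s(c))))))  →  s(s(s(c)))   [R1 at 1.1.1]

s(s(s(c)))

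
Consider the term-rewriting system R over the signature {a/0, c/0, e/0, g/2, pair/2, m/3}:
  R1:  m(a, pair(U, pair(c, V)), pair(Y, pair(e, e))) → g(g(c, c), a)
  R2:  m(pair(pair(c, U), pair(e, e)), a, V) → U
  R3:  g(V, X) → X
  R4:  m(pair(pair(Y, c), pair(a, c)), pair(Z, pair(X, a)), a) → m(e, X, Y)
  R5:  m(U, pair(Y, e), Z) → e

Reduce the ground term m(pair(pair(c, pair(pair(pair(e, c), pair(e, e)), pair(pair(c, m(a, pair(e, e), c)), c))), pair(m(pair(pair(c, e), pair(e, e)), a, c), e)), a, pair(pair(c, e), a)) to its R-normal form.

pair(pair(pair(e, c), pair(e, e)), pair(pair(c, e), c))

1. m(pair(pair(c, pair(pair(pair(e, c), pair(e, e)), pair(pair(c, m(a, pair(e, e), c)), c))), pair(m(pair(pair(c, e), pair(e, e)), a, c), e)), a, pair(pair(c, e), a))  →  m(pair(pair(c, pair(pair(pair(e, c), pair(e, e)), pair(pair(c, e), c))), pair(m(pair(pair(c, e), pair(e, e)), a, c), e)), a, pair(pair(c, e), a))   [R5 at 1.1.2.2.1.2]
2. m(pair(pair(c, pair(pair(pair(e, c), pair(e, e)), pair(pair(c, e), c))), pair(m(pair(pair(c, e), pair(e, e)), a, c), e)), a, pair(pair(c, e), a))  →  m(pair(pair(c, pair(pair(pair(e, c), pair(e, e)), pair(pair(c, e), c))), pair(e, e)), a, pair(pair(c, e), a))   [R2 at 1.2.1]
3. m(pair(pair(c, pair(pair(pair(e, c), pair(e, e)), pair(pair(c, e), c))), pair(e, e)), a, pair(pair(c, e), a))  →  pair(pair(pair(e, c), pair(e, e)), pair(pair(c, e), c))   [R2 at ε]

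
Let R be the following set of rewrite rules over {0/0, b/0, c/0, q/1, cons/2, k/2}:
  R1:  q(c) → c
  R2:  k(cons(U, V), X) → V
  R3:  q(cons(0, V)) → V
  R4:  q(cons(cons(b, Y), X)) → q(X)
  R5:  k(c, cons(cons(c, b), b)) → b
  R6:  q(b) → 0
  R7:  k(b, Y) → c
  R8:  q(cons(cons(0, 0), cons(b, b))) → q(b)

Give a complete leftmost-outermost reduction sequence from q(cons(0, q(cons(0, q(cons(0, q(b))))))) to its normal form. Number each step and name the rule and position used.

1. q(cons(0, q(cons(0, q(cons(0, q(b)))))))  →  q(cons(0, q(cons(0, q(b)))))   [R3 at ε]
2. q(cons(0, q(cons(0, q(b)))))  →  q(cons(0, q(b)))   [R3 at ε]
3. q(cons(0, q(b)))  →  q(b)   [R3 at ε]
4. q(b)  →  0   [R6 at ε]

0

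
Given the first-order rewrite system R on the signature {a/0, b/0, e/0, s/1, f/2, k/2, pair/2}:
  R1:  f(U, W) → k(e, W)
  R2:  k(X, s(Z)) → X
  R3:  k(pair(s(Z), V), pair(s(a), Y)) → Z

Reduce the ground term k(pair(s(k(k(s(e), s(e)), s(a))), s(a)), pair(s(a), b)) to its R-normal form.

1. k(pair(s(k(k(s(e), s(e)), s(a))), s(a)), pair(s(a), b))  →  k(k(s(e), s(e)), s(a))   [R3 at ε]
2. k(k(s(e), s(e)), s(a))  →  k(s(e), s(e))   [R2 at ε]
3. k(s(e), s(e))  →  s(e)   [R2 at ε]

s(e)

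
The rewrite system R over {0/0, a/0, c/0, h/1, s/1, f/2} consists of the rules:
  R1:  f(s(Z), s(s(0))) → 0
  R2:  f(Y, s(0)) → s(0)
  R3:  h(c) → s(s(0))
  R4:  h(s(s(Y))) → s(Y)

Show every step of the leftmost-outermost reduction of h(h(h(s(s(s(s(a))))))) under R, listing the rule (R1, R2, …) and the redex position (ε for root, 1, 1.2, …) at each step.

s(a)

1. h(h(h(s(s(s(s(a)))))))  →  h(h(s(s(s(a)))))   [R4 at 1.1]
2. h(h(s(s(s(a)))))  →  h(s(s(a)))   [R4 at 1]
3. h(s(s(a)))  →  s(a)   [R4 at ε]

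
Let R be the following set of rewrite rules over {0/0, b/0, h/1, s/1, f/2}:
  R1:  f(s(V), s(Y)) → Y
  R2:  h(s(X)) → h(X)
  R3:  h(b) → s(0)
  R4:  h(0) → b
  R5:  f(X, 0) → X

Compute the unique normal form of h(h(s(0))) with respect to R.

s(0)

1. h(h(s(0)))  →  h(h(0))   [R2 at 1]
2. h(h(0))  →  h(b)   [R4 at 1]
3. h(b)  →  s(0)   [R3 at ε]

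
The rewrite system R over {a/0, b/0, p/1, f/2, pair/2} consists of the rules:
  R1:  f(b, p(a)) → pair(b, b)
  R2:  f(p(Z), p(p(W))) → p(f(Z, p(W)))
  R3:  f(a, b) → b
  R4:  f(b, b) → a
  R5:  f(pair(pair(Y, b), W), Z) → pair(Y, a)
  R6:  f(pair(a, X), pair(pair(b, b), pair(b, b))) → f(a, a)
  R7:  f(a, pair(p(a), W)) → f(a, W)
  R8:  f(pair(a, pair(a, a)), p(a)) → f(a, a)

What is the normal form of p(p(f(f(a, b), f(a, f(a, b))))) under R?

1. p(p(f(f(a, b), f(a, f(a, b)))))  →  p(p(f(b, f(a, f(a, b)))))   [R3 at 1.1.1]
2. p(p(f(b, f(a, f(a, b)))))  →  p(p(f(b, f(a, b))))   [R3 at 1.1.2.2]
3. p(p(f(b, f(a, b))))  →  p(p(f(b, b)))   [R3 at 1.1.2]
4. p(p(f(b, b)))  →  p(p(a))   [R4 at 1.1]

p(p(a))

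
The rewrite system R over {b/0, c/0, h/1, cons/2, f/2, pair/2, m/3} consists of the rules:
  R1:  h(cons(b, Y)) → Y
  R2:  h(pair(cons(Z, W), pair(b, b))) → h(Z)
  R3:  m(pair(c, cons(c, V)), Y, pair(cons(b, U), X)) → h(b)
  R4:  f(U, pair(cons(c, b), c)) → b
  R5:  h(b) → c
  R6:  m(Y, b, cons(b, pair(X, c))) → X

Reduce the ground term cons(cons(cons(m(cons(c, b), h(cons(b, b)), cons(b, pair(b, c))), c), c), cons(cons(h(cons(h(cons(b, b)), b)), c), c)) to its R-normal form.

cons(cons(cons(b, c), c), cons(cons(b, c), c))

1. cons(cons(cons(m(cons(c, b), h(cons(b, b)), cons(b, pair(b, c))), c), c), cons(cons(h(cons(h(cons(b, b)), b)), c), c))  →  cons(cons(cons(m(cons(c, b), b, cons(b, pair(b, c))), c), c), cons(cons(h(cons(h(cons(b, b)), b)), c), c))   [R1 at 1.1.1.2]
2. cons(cons(cons(m(cons(c, b), b, cons(b, pair(b, c))), c), c), cons(cons(h(cons(h(cons(b, b)), b)), c), c))  →  cons(cons(cons(b, c), c), cons(cons(h(cons(h(cons(b, b)), b)), c), c))   [R6 at 1.1.1]
3. cons(cons(cons(b, c), c), cons(cons(h(cons(h(cons(b, b)), b)), c), c))  →  cons(cons(cons(b, c), c), cons(cons(h(cons(b, b)), c), c))   [R1 at 2.1.1.1.1]
4. cons(cons(cons(b, c), c), cons(cons(h(cons(b, b)), c), c))  →  cons(cons(cons(b, c), c), cons(cons(b, c), c))   [R1 at 2.1.1]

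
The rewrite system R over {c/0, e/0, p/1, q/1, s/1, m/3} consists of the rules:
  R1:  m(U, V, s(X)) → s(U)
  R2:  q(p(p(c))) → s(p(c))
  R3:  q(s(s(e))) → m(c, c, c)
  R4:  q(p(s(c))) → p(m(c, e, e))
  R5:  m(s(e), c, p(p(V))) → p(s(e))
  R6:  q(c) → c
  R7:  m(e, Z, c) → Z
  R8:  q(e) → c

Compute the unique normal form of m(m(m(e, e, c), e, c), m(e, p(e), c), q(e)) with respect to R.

1. m(m(m(e, e, c), e, c), m(e, p(e), c), q(e))  →  m(m(e, e, c), m(e, p(e), c), q(e))   [R7 at 1.1]
2. m(m(e, e, c), m(e, p(e), c), q(e))  →  m(e, m(e, p(e), c), q(e))   [R7 at 1]
3. m(e, m(e, p(e), c), q(e))  →  m(e, p(e), q(e))   [R7 at 2]
4. m(e, p(e), q(e))  →  m(e, p(e), c)   [R8 at 3]
5. m(e, p(e), c)  →  p(e)   [R7 at ε]

p(e)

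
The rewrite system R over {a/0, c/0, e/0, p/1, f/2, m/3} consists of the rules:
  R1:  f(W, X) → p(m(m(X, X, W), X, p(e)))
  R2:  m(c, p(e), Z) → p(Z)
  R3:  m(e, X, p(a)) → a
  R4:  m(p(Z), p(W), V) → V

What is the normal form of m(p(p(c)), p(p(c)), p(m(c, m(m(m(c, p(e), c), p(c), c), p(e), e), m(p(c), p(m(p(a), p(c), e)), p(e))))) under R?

p(p(p(e)))

1. m(p(p(c)), p(p(c)), p(m(c, m(m(m(c, p(e), c), p(c), c), p(e), e), m(p(c), p(m(p(a), p(c), e)), p(e)))))  →  p(m(c, m(m(m(c, p(e), c), p(c), c), p(e), e), m(p(c), p(m(p(a), p(c), e)), p(e))))   [R4 at ε]
2. p(m(c, m(m(m(c, p(e), c), p(c), c), p(e), e), m(p(c), p(m(p(a), p(c), e)), p(e))))  →  p(m(c, m(m(p(c), p(c), c), p(e), e), m(p(c), p(m(p(a), p(c), e)), p(e))))   [R2 at 1.2.1.1]
3. p(m(c, m(m(p(c), p(c), c), p(e), e), m(p(c), p(m(p(a), p(c), e)), p(e))))  →  p(m(c, m(c, p(e), e), m(p(c), p(m(p(a), p(c), e)), p(e))))   [R4 at 1.2.1]
4. p(m(c, m(c, p(e), e), m(p(c), p(m(p(a), p(c), e)), p(e))))  →  p(m(c, p(e), m(p(c), p(m(p(a), p(c), e)), p(e))))   [R2 at 1.2]
5. p(m(c, p(e), m(p(c), p(m(p(a), p(c), e)), p(e))))  →  p(p(m(p(c), p(m(p(a), p(c), e)), p(e))))   [R2 at 1]
6. p(p(m(p(c), p(m(p(a), p(c), e)), p(e))))  →  p(p(p(e)))   [R4 at 1.1]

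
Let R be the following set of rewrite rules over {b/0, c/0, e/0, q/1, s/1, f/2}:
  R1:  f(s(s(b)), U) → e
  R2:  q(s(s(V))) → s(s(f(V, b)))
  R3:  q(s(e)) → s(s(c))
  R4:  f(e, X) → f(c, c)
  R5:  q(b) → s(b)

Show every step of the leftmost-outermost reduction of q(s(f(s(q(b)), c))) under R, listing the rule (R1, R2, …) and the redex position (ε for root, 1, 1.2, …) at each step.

s(s(c))

1. q(s(f(s(q(b)), c)))  →  q(s(f(s(s(b)), c)))   [R5 at 1.1.1.1]
2. q(s(f(s(s(b)), c)))  →  q(s(e))   [R1 at 1.1]
3. q(s(e))  →  s(s(c))   [R3 at ε]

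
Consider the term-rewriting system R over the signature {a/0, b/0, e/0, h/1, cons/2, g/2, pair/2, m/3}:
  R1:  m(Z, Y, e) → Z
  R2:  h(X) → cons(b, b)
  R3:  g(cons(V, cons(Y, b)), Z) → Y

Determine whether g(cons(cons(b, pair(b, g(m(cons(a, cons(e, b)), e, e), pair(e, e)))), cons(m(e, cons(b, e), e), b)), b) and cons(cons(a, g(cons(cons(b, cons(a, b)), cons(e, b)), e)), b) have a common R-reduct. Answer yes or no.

no — NF(t₁) = e, NF(t₂) = cons(cons(a, e), b)

Reduce t₁ = g(cons(cons(b, pair(b, g(m(cons(a, cons(e, b)), e, e), pair(e, e)))), cons(m(e, cons(b, e), e), b)), b):
1. g(cons(cons(b, pair(b, g(m(cons(a, cons(e, b)), e, e), pair(e, e)))), cons(m(e, cons(b, e), e), b)), b)  →  m(e, cons(b, e), e)   [R3 at ε]
2. m(e, cons(b, e), e)  →  e   [R1 at ε]

Reduce t₂ = cons(cons(a, g(cons(cons(b, cons(a, b)), cons(e, b)), e)), b):
1. cons(cons(a, g(cons(cons(b, cons(a, b)), cons(e, b)), e)), b)  →  cons(cons(a, e), b)   [R3 at 1.2]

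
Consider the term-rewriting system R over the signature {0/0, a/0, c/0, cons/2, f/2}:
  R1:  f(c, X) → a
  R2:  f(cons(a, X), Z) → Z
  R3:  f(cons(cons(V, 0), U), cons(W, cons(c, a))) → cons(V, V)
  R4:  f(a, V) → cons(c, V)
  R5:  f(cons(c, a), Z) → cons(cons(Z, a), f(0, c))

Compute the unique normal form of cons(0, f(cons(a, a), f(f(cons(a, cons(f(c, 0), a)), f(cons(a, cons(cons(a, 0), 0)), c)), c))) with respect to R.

cons(0, a)

1. cons(0, f(cons(a, a), f(f(cons(a, cons(f(c, 0), a)), f(cons(a, cons(cons(a, 0), 0)), c)), c)))  →  cons(0, f(f(cons(a, cons(f(c, 0), a)), f(cons(a, cons(cons(a, 0), 0)), c)), c))   [R2 at 2]
2. cons(0, f(f(cons(a, cons(f(c, 0), a)), f(cons(a, cons(cons(a, 0), 0)), c)), c))  →  cons(0, f(f(cons(a, cons(cons(a, 0), 0)), c), c))   [R2 at 2.1]
3. cons(0, f(f(cons(a, cons(cons(a, 0), 0)), c), c))  →  cons(0, f(c, c))   [R2 at 2.1]
4. cons(0, f(c, c))  →  cons(0, a)   [R1 at 2]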